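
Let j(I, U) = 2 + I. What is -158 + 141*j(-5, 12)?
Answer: -581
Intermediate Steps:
-158 + 141*j(-5, 12) = -158 + 141*(2 - 5) = -158 + 141*(-3) = -158 - 423 = -581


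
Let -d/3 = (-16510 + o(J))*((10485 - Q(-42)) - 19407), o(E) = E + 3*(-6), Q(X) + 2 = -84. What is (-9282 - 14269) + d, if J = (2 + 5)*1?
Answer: -437962219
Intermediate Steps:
Q(X) = -86 (Q(X) = -2 - 84 = -86)
J = 7 (J = 7*1 = 7)
o(E) = -18 + E (o(E) = E - 18 = -18 + E)
d = -437938668 (d = -3*(-16510 + (-18 + 7))*((10485 - 1*(-86)) - 19407) = -3*(-16510 - 11)*((10485 + 86) - 19407) = -(-49563)*(10571 - 19407) = -(-49563)*(-8836) = -3*145979556 = -437938668)
(-9282 - 14269) + d = (-9282 - 14269) - 437938668 = -23551 - 437938668 = -437962219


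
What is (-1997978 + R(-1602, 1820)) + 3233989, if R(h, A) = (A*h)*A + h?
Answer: -5305230391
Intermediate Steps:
R(h, A) = h + h*A² (R(h, A) = h*A² + h = h + h*A²)
(-1997978 + R(-1602, 1820)) + 3233989 = (-1997978 - 1602*(1 + 1820²)) + 3233989 = (-1997978 - 1602*(1 + 3312400)) + 3233989 = (-1997978 - 1602*3312401) + 3233989 = (-1997978 - 5306466402) + 3233989 = -5308464380 + 3233989 = -5305230391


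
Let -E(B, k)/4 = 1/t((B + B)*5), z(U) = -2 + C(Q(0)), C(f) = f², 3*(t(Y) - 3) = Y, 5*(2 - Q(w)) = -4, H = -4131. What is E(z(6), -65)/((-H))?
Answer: -20/464049 ≈ -4.3099e-5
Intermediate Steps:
Q(w) = 14/5 (Q(w) = 2 - ⅕*(-4) = 2 + ⅘ = 14/5)
t(Y) = 3 + Y/3
z(U) = 146/25 (z(U) = -2 + (14/5)² = -2 + 196/25 = 146/25)
E(B, k) = -4/(3 + 10*B/3) (E(B, k) = -4/(3 + ((B + B)*5)/3) = -4/(3 + ((2*B)*5)/3) = -4/(3 + (10*B)/3) = -4/(3 + 10*B/3))
E(z(6), -65)/((-H)) = (-12/(9 + 10*(146/25)))/((-1*(-4131))) = -12/(9 + 292/5)/4131 = -12/337/5*(1/4131) = -12*5/337*(1/4131) = -60/337*1/4131 = -20/464049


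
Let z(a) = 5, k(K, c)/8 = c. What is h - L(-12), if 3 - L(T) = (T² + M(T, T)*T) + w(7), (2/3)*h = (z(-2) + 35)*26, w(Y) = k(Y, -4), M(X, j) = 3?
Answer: 1633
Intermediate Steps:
k(K, c) = 8*c
w(Y) = -32 (w(Y) = 8*(-4) = -32)
h = 1560 (h = 3*((5 + 35)*26)/2 = 3*(40*26)/2 = (3/2)*1040 = 1560)
L(T) = 35 - T² - 3*T (L(T) = 3 - ((T² + 3*T) - 32) = 3 - (-32 + T² + 3*T) = 3 + (32 - T² - 3*T) = 35 - T² - 3*T)
h - L(-12) = 1560 - (35 - 1*(-12)² - 3*(-12)) = 1560 - (35 - 1*144 + 36) = 1560 - (35 - 144 + 36) = 1560 - 1*(-73) = 1560 + 73 = 1633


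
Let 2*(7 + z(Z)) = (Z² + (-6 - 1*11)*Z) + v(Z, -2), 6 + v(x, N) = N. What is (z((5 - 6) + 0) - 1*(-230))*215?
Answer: 49020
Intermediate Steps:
v(x, N) = -6 + N
z(Z) = -11 + Z²/2 - 17*Z/2 (z(Z) = -7 + ((Z² + (-6 - 1*11)*Z) + (-6 - 2))/2 = -7 + ((Z² + (-6 - 11)*Z) - 8)/2 = -7 + ((Z² - 17*Z) - 8)/2 = -7 + (-8 + Z² - 17*Z)/2 = -7 + (-4 + Z²/2 - 17*Z/2) = -11 + Z²/2 - 17*Z/2)
(z((5 - 6) + 0) - 1*(-230))*215 = ((-11 + ((5 - 6) + 0)²/2 - 17*((5 - 6) + 0)/2) - 1*(-230))*215 = ((-11 + (-1 + 0)²/2 - 17*(-1 + 0)/2) + 230)*215 = ((-11 + (½)*(-1)² - 17/2*(-1)) + 230)*215 = ((-11 + (½)*1 + 17/2) + 230)*215 = ((-11 + ½ + 17/2) + 230)*215 = (-2 + 230)*215 = 228*215 = 49020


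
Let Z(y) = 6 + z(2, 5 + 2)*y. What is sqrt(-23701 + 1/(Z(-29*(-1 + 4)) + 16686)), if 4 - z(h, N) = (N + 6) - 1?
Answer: I*sqrt(199050572721)/2898 ≈ 153.95*I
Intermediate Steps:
z(h, N) = -1 - N (z(h, N) = 4 - ((N + 6) - 1) = 4 - ((6 + N) - 1) = 4 - (5 + N) = 4 + (-5 - N) = -1 - N)
Z(y) = 6 - 8*y (Z(y) = 6 + (-1 - (5 + 2))*y = 6 + (-1 - 1*7)*y = 6 + (-1 - 7)*y = 6 - 8*y)
sqrt(-23701 + 1/(Z(-29*(-1 + 4)) + 16686)) = sqrt(-23701 + 1/((6 - (-232)*(-1 + 4)) + 16686)) = sqrt(-23701 + 1/((6 - (-232)*3) + 16686)) = sqrt(-23701 + 1/((6 - 8*(-87)) + 16686)) = sqrt(-23701 + 1/((6 + 696) + 16686)) = sqrt(-23701 + 1/(702 + 16686)) = sqrt(-23701 + 1/17388) = sqrt(-412112987/17388) = I*sqrt(199050572721)/2898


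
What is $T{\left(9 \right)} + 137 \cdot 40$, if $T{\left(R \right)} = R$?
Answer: $5489$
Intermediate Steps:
$T{\left(9 \right)} + 137 \cdot 40 = 9 + 137 \cdot 40 = 9 + 5480 = 5489$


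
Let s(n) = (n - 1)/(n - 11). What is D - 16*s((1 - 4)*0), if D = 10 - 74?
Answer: -720/11 ≈ -65.455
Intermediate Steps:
D = -64
s(n) = (-1 + n)/(-11 + n)
D - 16*s((1 - 4)*0) = -64 - 16*(-1 + (1 - 4)*0)/(-11 + (1 - 4)*0) = -64 - 16*(-1 - 3*0)/(-11 - 3*0) = -64 - 16*(-1 + 0)/(-11 + 0) = -64 - 16*(-1)/(-11) = -64 - (-16)*(-1)/11 = -64 - 16*1/11 = -64 - 16/11 = -720/11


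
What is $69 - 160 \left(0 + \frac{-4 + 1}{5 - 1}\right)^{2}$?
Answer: $-21$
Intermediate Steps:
$69 - 160 \left(0 + \frac{-4 + 1}{5 - 1}\right)^{2} = 69 - 160 \left(0 - \frac{3}{4}\right)^{2} = 69 - 160 \left(- \frac{3}{4}\right)^{2} = 69 - 90 = -21$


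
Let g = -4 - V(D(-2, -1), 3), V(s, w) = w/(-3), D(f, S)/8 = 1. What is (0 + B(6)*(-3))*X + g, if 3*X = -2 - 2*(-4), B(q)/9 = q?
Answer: -327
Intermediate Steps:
B(q) = 9*q
X = 2 (X = (-2 - 2*(-4))/3 = (-2 + 8)/3 = (⅓)*6 = 2)
D(f, S) = 8 (D(f, S) = 8*1 = 8)
V(s, w) = -w/3 (V(s, w) = w*(-⅓) = -w/3)
g = -3 (g = -4 - (-1)*3/3 = -4 - 1*(-1) = -4 + 1 = -3)
(0 + B(6)*(-3))*X + g = (0 + (9*6)*(-3))*2 - 3 = (0 + 54*(-3))*2 - 3 = (0 - 162)*2 - 3 = -162*2 - 3 = -324 - 3 = -327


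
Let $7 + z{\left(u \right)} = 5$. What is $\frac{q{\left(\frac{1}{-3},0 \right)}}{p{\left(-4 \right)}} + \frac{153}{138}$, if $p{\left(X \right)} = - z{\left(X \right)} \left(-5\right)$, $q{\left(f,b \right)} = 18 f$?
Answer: $\frac{393}{230} \approx 1.7087$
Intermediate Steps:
$z{\left(u \right)} = -2$ ($z{\left(u \right)} = -7 + 5 = -2$)
$p{\left(X \right)} = -10$ ($p{\left(X \right)} = \left(-1\right) \left(-2\right) \left(-5\right) = 2 \left(-5\right) = -10$)
$\frac{q{\left(\frac{1}{-3},0 \right)}}{p{\left(-4 \right)}} + \frac{153}{138} = \frac{18 \frac{1}{-3}}{-10} + \frac{153}{138} = 18 \left(- \frac{1}{3}\right) \left(- \frac{1}{10}\right) + 153 \cdot \frac{1}{138} = \left(-6\right) \left(- \frac{1}{10}\right) + \frac{51}{46} = \frac{3}{5} + \frac{51}{46} = \frac{393}{230}$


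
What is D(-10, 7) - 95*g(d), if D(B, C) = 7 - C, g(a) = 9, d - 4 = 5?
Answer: -855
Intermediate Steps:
d = 9 (d = 4 + 5 = 9)
D(-10, 7) - 95*g(d) = (7 - 1*7) - 95*9 = (7 - 7) - 855 = 0 - 855 = -855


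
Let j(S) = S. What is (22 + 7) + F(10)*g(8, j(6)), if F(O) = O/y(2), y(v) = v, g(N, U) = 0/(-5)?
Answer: 29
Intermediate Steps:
g(N, U) = 0 (g(N, U) = 0*(-⅕) = 0)
F(O) = O/2
(22 + 7) + F(10)*g(8, j(6)) = (22 + 7) + ((½)*10)*0 = 29 + 5*0 = 29 + 0 = 29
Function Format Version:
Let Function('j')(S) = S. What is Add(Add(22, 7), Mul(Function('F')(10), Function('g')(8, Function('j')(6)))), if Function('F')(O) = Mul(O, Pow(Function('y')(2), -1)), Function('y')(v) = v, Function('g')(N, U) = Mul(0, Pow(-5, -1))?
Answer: 29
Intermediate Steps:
Function('g')(N, U) = 0 (Function('g')(N, U) = Mul(0, Rational(-1, 5)) = 0)
Function('F')(O) = Mul(Rational(1, 2), O) (Function('F')(O) = Mul(O, Pow(2, -1)) = Mul(O, Rational(1, 2)) = Mul(Rational(1, 2), O))
Add(Add(22, 7), Mul(Function('F')(10), Function('g')(8, Function('j')(6)))) = Add(Add(22, 7), Mul(Mul(Rational(1, 2), 10), 0)) = Add(29, Mul(5, 0)) = Add(29, 0) = 29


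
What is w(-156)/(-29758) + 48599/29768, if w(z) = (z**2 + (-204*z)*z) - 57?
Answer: 74254008781/442918072 ≈ 167.65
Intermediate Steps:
w(z) = -57 - 203*z**2 (w(z) = (z**2 - 204*z**2) - 57 = -203*z**2 - 57 = -57 - 203*z**2)
w(-156)/(-29758) + 48599/29768 = (-57 - 203*(-156)**2)/(-29758) + 48599/29768 = (-57 - 203*24336)*(-1/29758) + 48599*(1/29768) = (-57 - 4940208)*(-1/29758) + 48599/29768 = -4940265*(-1/29758) + 48599/29768 = 4940265/29758 + 48599/29768 = 74254008781/442918072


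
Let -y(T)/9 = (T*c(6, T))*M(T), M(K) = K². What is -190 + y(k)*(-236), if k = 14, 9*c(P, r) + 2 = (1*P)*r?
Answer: 53101698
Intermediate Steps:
c(P, r) = -2/9 + P*r/9 (c(P, r) = -2/9 + ((1*P)*r)/9 = -2/9 + (P*r)/9 = -2/9 + P*r/9)
y(T) = -9*T³*(-2/9 + 2*T/3) (y(T) = -9*T*(-2/9 + (⅑)*6*T)*T² = -9*T*(-2/9 + 2*T/3)*T² = -9*T³*(-2/9 + 2*T/3))
-190 + y(k)*(-236) = -190 + (14³*(2 - 6*14))*(-236) = -190 + (2744*(2 - 84))*(-236) = -190 + (2744*(-82))*(-236) = -190 - 225008*(-236) = -190 + 53101888 = 53101698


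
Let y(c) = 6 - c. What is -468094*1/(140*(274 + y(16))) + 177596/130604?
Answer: -620125007/54853680 ≈ -11.305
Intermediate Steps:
-468094*1/(140*(274 + y(16))) + 177596/130604 = -468094*1/(140*(274 + (6 - 1*16))) + 177596/130604 = -468094*1/(140*(274 + (6 - 16))) + 177596*(1/130604) = -468094*1/(140*(274 - 10)) + 44399/32651 = -468094/(264*140) + 44399/32651 = -468094/36960 + 44399/32651 = -468094*1/36960 + 44399/32651 = -21277/1680 + 44399/32651 = -620125007/54853680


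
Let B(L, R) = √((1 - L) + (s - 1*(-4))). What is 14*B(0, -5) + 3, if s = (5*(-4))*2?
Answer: 3 + 14*I*√35 ≈ 3.0 + 82.825*I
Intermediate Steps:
s = -40 (s = -20*2 = -40)
B(L, R) = √(-35 - L) (B(L, R) = √((1 - L) + (-40 - 1*(-4))) = √((1 - L) + (-40 + 4)) = √((1 - L) - 36) = √(-35 - L))
14*B(0, -5) + 3 = 14*√(-35 - 1*0) + 3 = 14*√(-35 + 0) + 3 = 14*√(-35) + 3 = 14*(I*√35) + 3 = 14*I*√35 + 3 = 3 + 14*I*√35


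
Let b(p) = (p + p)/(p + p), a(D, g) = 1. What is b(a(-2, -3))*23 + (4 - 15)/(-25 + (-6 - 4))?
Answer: 816/35 ≈ 23.314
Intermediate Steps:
b(p) = 1 (b(p) = (2*p)/((2*p)) = (2*p)*(1/(2*p)) = 1)
b(a(-2, -3))*23 + (4 - 15)/(-25 + (-6 - 4)) = 1*23 + (4 - 15)/(-25 + (-6 - 4)) = 23 - 11/(-25 - 10) = 23 - 11/(-35) = 23 - 11*(-1/35) = 23 + 11/35 = 816/35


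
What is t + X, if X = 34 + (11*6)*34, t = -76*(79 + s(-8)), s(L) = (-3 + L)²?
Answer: -12922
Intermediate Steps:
t = -15200 (t = -76*(79 + (-3 - 8)²) = -76*(79 + (-11)²) = -76*(79 + 121) = -76*200 = -15200)
X = 2278 (X = 34 + 66*34 = 34 + 2244 = 2278)
t + X = -15200 + 2278 = -12922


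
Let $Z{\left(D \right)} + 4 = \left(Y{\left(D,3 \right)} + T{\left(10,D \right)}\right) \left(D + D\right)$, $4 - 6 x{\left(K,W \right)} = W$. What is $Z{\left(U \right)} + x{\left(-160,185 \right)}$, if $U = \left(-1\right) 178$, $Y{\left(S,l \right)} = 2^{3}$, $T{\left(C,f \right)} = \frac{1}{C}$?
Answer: $- \frac{87533}{30} \approx -2917.8$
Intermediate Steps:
$x{\left(K,W \right)} = \frac{2}{3} - \frac{W}{6}$
$Y{\left(S,l \right)} = 8$
$U = -178$
$Z{\left(D \right)} = -4 + \frac{81 D}{5}$ ($Z{\left(D \right)} = -4 + \left(8 + \frac{1}{10}\right) \left(D + D\right) = -4 + \left(8 + \frac{1}{10}\right) 2 D = -4 + \frac{81 \cdot 2 D}{10} = -4 + \frac{81 D}{5}$)
$Z{\left(U \right)} + x{\left(-160,185 \right)} = \left(-4 + \frac{81}{5} \left(-178\right)\right) + \left(\frac{2}{3} - \frac{185}{6}\right) = \left(-4 - \frac{14418}{5}\right) + \left(\frac{2}{3} - \frac{185}{6}\right) = - \frac{14438}{5} - \frac{181}{6} = - \frac{87533}{30}$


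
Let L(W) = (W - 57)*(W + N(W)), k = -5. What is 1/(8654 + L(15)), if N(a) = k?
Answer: 1/8234 ≈ 0.00012145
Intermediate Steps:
N(a) = -5
L(W) = (-57 + W)*(-5 + W) (L(W) = (W - 57)*(W - 5) = (-57 + W)*(-5 + W))
1/(8654 + L(15)) = 1/(8654 + (285 + 15² - 62*15)) = 1/(8654 + (285 + 225 - 930)) = 1/(8654 - 420) = 1/8234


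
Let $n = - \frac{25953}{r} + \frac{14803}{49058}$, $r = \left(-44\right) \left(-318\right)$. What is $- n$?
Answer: $\frac{177679783}{114403256} \approx 1.5531$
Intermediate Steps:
$r = 13992$
$n = - \frac{177679783}{114403256}$ ($n = - \frac{25953}{13992} + \frac{14803}{49058} = \left(-25953\right) \frac{1}{13992} + 14803 \cdot \frac{1}{49058} = - \frac{8651}{4664} + \frac{14803}{49058} = - \frac{177679783}{114403256} \approx -1.5531$)
$- n = \left(-1\right) \left(- \frac{177679783}{114403256}\right) = \frac{177679783}{114403256}$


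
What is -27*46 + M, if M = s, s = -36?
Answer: -1278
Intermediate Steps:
M = -36
-27*46 + M = -27*46 - 36 = -1242 - 36 = -1278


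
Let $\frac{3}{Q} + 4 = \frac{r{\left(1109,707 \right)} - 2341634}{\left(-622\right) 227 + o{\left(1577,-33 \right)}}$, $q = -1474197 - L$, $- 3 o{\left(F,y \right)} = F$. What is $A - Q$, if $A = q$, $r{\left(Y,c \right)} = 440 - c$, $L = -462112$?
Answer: $- \frac{5389421710172}{5325067} \approx -1.0121 \cdot 10^{6}$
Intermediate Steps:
$o{\left(F,y \right)} = - \frac{F}{3}$
$q = -1012085$ ($q = -1474197 - -462112 = -1474197 + 462112 = -1012085$)
$A = -1012085$
$Q = \frac{1275477}{5325067}$ ($Q = \frac{3}{-4 + \frac{\left(440 - 707\right) - 2341634}{\left(-622\right) 227 - \frac{1577}{3}}} = \frac{3}{-4 + \frac{\left(440 - 707\right) - 2341634}{-141194 - \frac{1577}{3}}} = \frac{3}{-4 + \frac{-267 - 2341634}{- \frac{425159}{3}}} = \frac{3}{-4 - - \frac{7025703}{425159}} = \frac{3}{-4 + \frac{7025703}{425159}} = \frac{3}{\frac{5325067}{425159}} = 3 \cdot \frac{425159}{5325067} = \frac{1275477}{5325067} \approx 0.23952$)
$A - Q = -1012085 - \frac{1275477}{5325067} = - \frac{5389421710172}{5325067}$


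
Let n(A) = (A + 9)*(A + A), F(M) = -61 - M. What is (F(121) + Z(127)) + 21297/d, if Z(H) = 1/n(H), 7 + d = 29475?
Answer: -46132459677/254485648 ≈ -181.28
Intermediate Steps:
d = 29468 (d = -7 + 29475 = 29468)
n(A) = 2*A*(9 + A) (n(A) = (9 + A)*(2*A) = 2*A*(9 + A))
Z(H) = 1/(2*H*(9 + H))
(F(121) + Z(127)) + 21297/d = ((-61 - 1*121) + (1/2)/(127*(9 + 127))) + 21297/29468 = ((-61 - 121) + (1/2)*(1/127)/136) + 21297*(1/29468) = (-182 + (1/2)*(1/127)*(1/136)) + 21297/29468 = (-182 + 1/34544) + 21297/29468 = -6287007/34544 + 21297/29468 = -46132459677/254485648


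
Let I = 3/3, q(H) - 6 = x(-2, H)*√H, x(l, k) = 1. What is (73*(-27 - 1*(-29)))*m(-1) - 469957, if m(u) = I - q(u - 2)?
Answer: -470687 - 146*I*√3 ≈ -4.7069e+5 - 252.88*I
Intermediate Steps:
q(H) = 6 + √H (q(H) = 6 + 1*√H = 6 + √H)
I = 1 (I = 3*(⅓) = 1)
m(u) = -5 - √(-2 + u) (m(u) = 1 - (6 + √(u - 2)) = 1 - (6 + √(-2 + u)) = 1 + (-6 - √(-2 + u)) = -5 - √(-2 + u))
(73*(-27 - 1*(-29)))*m(-1) - 469957 = (73*(-27 - 1*(-29)))*(-5 - √(-2 - 1)) - 469957 = (73*(-27 + 29))*(-5 - √(-3)) - 469957 = (73*2)*(-5 - I*√3) - 469957 = 146*(-5 - I*√3) - 469957 = (-730 - 146*I*√3) - 469957 = -470687 - 146*I*√3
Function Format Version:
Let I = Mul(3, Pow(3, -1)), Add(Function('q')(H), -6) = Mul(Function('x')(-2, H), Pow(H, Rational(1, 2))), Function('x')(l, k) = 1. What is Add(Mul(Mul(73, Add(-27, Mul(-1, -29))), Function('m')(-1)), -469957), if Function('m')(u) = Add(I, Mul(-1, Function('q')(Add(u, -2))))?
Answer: Add(-470687, Mul(-146, I, Pow(3, Rational(1, 2)))) ≈ Add(-4.7069e+5, Mul(-252.88, I))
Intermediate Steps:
Function('q')(H) = Add(6, Pow(H, Rational(1, 2))) (Function('q')(H) = Add(6, Mul(1, Pow(H, Rational(1, 2)))) = Add(6, Pow(H, Rational(1, 2))))
I = 1 (I = Mul(3, Rational(1, 3)) = 1)
Function('m')(u) = Add(-5, Mul(-1, Pow(Add(-2, u), Rational(1, 2)))) (Function('m')(u) = Add(1, Mul(-1, Add(6, Pow(Add(u, -2), Rational(1, 2))))) = Add(1, Mul(-1, Add(6, Pow(Add(-2, u), Rational(1, 2))))) = Add(1, Add(-6, Mul(-1, Pow(Add(-2, u), Rational(1, 2))))) = Add(-5, Mul(-1, Pow(Add(-2, u), Rational(1, 2)))))
Add(Mul(Mul(73, Add(-27, Mul(-1, -29))), Function('m')(-1)), -469957) = Add(Mul(Mul(73, Add(-27, Mul(-1, -29))), Add(-5, Mul(-1, Pow(Add(-2, -1), Rational(1, 2))))), -469957) = Add(Mul(Mul(73, Add(-27, 29)), Add(-5, Mul(-1, Pow(-3, Rational(1, 2))))), -469957) = Add(Mul(Mul(73, 2), Add(-5, Mul(-1, Mul(I, Pow(3, Rational(1, 2)))))), -469957) = Add(Mul(146, Add(-5, Mul(-1, I, Pow(3, Rational(1, 2))))), -469957) = Add(Add(-730, Mul(-146, I, Pow(3, Rational(1, 2)))), -469957) = Add(-470687, Mul(-146, I, Pow(3, Rational(1, 2))))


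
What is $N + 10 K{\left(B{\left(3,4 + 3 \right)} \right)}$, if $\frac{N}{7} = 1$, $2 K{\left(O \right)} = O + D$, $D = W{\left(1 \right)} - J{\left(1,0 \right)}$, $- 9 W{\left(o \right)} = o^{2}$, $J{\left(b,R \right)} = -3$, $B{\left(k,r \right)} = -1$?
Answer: $\frac{148}{9} \approx 16.444$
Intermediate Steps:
$W{\left(o \right)} = - \frac{o^{2}}{9}$
$D = \frac{26}{9}$ ($D = - \frac{1^{2}}{9} - -3 = \left(- \frac{1}{9}\right) 1 + 3 = - \frac{1}{9} + 3 = \frac{26}{9} \approx 2.8889$)
$K{\left(O \right)} = \frac{13}{9} + \frac{O}{2}$ ($K{\left(O \right)} = \frac{O + \frac{26}{9}}{2} = \frac{\frac{26}{9} + O}{2} = \frac{13}{9} + \frac{O}{2}$)
$N = 7$ ($N = 7 \cdot 1 = 7$)
$N + 10 K{\left(B{\left(3,4 + 3 \right)} \right)} = 7 + 10 \left(\frac{13}{9} + \frac{1}{2} \left(-1\right)\right) = 7 + 10 \left(\frac{13}{9} - \frac{1}{2}\right) = 7 + 10 \cdot \frac{17}{18} = 7 + \frac{85}{9} = \frac{148}{9}$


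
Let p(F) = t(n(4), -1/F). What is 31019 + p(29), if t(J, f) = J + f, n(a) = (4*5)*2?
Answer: 900710/29 ≈ 31059.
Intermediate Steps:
n(a) = 40 (n(a) = 20*2 = 40)
p(F) = 40 - 1/F
31019 + p(29) = 31019 + (40 - 1/29) = 31019 + 1159/29 = 900710/29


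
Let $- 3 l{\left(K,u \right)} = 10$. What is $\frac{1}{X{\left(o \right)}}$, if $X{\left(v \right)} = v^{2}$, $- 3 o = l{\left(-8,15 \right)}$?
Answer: $\frac{81}{100} \approx 0.81$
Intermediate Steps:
$l{\left(K,u \right)} = - \frac{10}{3}$ ($l{\left(K,u \right)} = \left(- \frac{1}{3}\right) 10 = - \frac{10}{3}$)
$o = \frac{10}{9}$ ($o = \left(- \frac{1}{3}\right) \left(- \frac{10}{3}\right) = \frac{10}{9} \approx 1.1111$)
$\frac{1}{X{\left(o \right)}} = \frac{1}{\left(\frac{10}{9}\right)^{2}} = \frac{1}{\frac{100}{81}} = \frac{81}{100}$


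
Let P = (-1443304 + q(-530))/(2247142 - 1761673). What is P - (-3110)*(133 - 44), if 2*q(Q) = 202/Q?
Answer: 71216906239079/257298570 ≈ 2.7679e+5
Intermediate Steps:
q(Q) = 101/Q (q(Q) = (202/Q)/2 = 101/Q)
P = -764951221/257298570 (P = (-1443304 + 101/(-530))/(2247142 - 1761673) = (-1443304 + 101*(-1/530))/485469 = (-1443304 - 101/530)*(1/485469) = -764951221/530*1/485469 = -764951221/257298570 ≈ -2.9730)
P - (-3110)*(133 - 44) = -764951221/257298570 - (-3110)*(133 - 44) = -764951221/257298570 - (-3110)*89 = -764951221/257298570 - 1*(-276790) = -764951221/257298570 + 276790 = 71216906239079/257298570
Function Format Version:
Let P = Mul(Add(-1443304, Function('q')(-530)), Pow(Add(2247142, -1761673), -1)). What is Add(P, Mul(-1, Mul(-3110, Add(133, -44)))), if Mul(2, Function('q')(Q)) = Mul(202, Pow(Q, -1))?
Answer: Rational(71216906239079, 257298570) ≈ 2.7679e+5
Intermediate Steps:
Function('q')(Q) = Mul(101, Pow(Q, -1)) (Function('q')(Q) = Mul(Rational(1, 2), Mul(202, Pow(Q, -1))) = Mul(101, Pow(Q, -1)))
P = Rational(-764951221, 257298570) (P = Mul(Add(-1443304, Mul(101, Pow(-530, -1))), Pow(Add(2247142, -1761673), -1)) = Mul(Add(-1443304, Mul(101, Rational(-1, 530))), Pow(485469, -1)) = Mul(Add(-1443304, Rational(-101, 530)), Rational(1, 485469)) = Mul(Rational(-764951221, 530), Rational(1, 485469)) = Rational(-764951221, 257298570) ≈ -2.9730)
Add(P, Mul(-1, Mul(-3110, Add(133, -44)))) = Add(Rational(-764951221, 257298570), Mul(-1, Mul(-3110, Add(133, -44)))) = Add(Rational(-764951221, 257298570), Mul(-1, Mul(-3110, 89))) = Add(Rational(-764951221, 257298570), Mul(-1, -276790)) = Add(Rational(-764951221, 257298570), 276790) = Rational(71216906239079, 257298570)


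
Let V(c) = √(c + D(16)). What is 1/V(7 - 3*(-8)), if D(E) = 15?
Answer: √46/46 ≈ 0.14744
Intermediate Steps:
V(c) = √(15 + c) (V(c) = √(c + 15) = √(15 + c))
1/V(7 - 3*(-8)) = 1/(√(15 + (7 - 3*(-8)))) = 1/(√(15 + (7 + 24))) = 1/(√(15 + 31)) = 1/(√46) = √46/46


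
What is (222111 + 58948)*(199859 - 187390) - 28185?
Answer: 3504496486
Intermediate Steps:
(222111 + 58948)*(199859 - 187390) - 28185 = 281059*12469 - 28185 = 3504524671 - 28185 = 3504496486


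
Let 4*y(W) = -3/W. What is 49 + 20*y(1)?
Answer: 34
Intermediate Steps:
y(W) = -3/(4*W) (y(W) = (-3/W)/4 = -3/(4*W))
49 + 20*y(1) = 49 + 20*(-¾/1) = 49 + 20*(-¾*1) = 49 + 20*(-¾) = 49 - 15 = 34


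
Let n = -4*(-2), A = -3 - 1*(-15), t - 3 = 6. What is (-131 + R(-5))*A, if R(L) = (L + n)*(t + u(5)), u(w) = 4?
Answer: -1104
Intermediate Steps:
t = 9 (t = 3 + 6 = 9)
A = 12 (A = -3 + 15 = 12)
n = 8
R(L) = 104 + 13*L (R(L) = (L + 8)*(9 + 4) = (8 + L)*13 = 104 + 13*L)
(-131 + R(-5))*A = (-131 + (104 + 13*(-5)))*12 = (-131 + (104 - 65))*12 = (-131 + 39)*12 = -92*12 = -1104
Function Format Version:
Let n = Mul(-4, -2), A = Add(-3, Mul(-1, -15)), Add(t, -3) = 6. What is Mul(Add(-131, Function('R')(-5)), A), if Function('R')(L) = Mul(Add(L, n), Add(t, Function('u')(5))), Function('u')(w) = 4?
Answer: -1104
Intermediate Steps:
t = 9 (t = Add(3, 6) = 9)
A = 12 (A = Add(-3, 15) = 12)
n = 8
Function('R')(L) = Add(104, Mul(13, L)) (Function('R')(L) = Mul(Add(L, 8), Add(9, 4)) = Mul(Add(8, L), 13) = Add(104, Mul(13, L)))
Mul(Add(-131, Function('R')(-5)), A) = Mul(Add(-131, Add(104, Mul(13, -5))), 12) = Mul(Add(-131, Add(104, -65)), 12) = Mul(Add(-131, 39), 12) = Mul(-92, 12) = -1104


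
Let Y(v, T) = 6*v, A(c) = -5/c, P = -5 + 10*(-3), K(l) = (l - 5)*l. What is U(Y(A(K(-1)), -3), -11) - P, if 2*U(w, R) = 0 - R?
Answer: 81/2 ≈ 40.500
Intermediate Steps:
K(l) = l*(-5 + l) (K(l) = (-5 + l)*l = l*(-5 + l))
P = -35 (P = -5 - 30 = -35)
U(w, R) = -R/2 (U(w, R) = (0 - R)/2 = (-R)/2 = -R/2)
U(Y(A(K(-1)), -3), -11) - P = -1/2*(-11) - 1*(-35) = 11/2 + 35 = 81/2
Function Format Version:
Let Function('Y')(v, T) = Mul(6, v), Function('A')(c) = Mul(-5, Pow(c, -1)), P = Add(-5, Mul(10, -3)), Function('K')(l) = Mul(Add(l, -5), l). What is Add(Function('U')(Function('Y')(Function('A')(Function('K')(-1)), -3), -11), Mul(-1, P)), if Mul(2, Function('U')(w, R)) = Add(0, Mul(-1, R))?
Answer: Rational(81, 2) ≈ 40.500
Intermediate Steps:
Function('K')(l) = Mul(l, Add(-5, l)) (Function('K')(l) = Mul(Add(-5, l), l) = Mul(l, Add(-5, l)))
P = -35 (P = Add(-5, -30) = -35)
Function('U')(w, R) = Mul(Rational(-1, 2), R) (Function('U')(w, R) = Mul(Rational(1, 2), Add(0, Mul(-1, R))) = Mul(Rational(1, 2), Mul(-1, R)) = Mul(Rational(-1, 2), R))
Add(Function('U')(Function('Y')(Function('A')(Function('K')(-1)), -3), -11), Mul(-1, P)) = Add(Mul(Rational(-1, 2), -11), Mul(-1, -35)) = Add(Rational(11, 2), 35) = Rational(81, 2)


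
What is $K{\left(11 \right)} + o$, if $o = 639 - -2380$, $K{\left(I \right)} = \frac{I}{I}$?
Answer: $3020$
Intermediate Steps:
$K{\left(I \right)} = 1$
$o = 3019$ ($o = 639 + 2380 = 3019$)
$K{\left(11 \right)} + o = 1 + 3019 = 3020$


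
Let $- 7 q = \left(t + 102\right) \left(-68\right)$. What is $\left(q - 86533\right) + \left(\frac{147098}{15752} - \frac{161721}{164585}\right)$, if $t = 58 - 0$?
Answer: $- \frac{771012554819477}{9073900220} \approx -84970.0$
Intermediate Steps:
$t = 58$ ($t = 58 + 0 = 58$)
$q = \frac{10880}{7}$ ($q = - \frac{\left(58 + 102\right) \left(-68\right)}{7} = - \frac{160 \left(-68\right)}{7} = \left(- \frac{1}{7}\right) \left(-10880\right) = \frac{10880}{7} \approx 1554.3$)
$\left(q - 86533\right) + \left(\frac{147098}{15752} - \frac{161721}{164585}\right) = \left(\frac{10880}{7} - 86533\right) + \left(\frac{147098}{15752} - \frac{161721}{164585}\right) = - \frac{594851}{7} + \left(147098 \cdot \frac{1}{15752} - \frac{161721}{164585}\right) = - \frac{594851}{7} + \left(\frac{73549}{7876} - \frac{161721}{164585}\right) = - \frac{594851}{7} + \frac{10831347569}{1296271460} = - \frac{771012554819477}{9073900220}$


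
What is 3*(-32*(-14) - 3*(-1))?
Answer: 1353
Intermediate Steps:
3*(-32*(-14) - 3*(-1)) = 3*(448 + 3) = 3*451 = 1353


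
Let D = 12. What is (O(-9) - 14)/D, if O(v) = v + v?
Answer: -8/3 ≈ -2.6667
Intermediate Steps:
O(v) = 2*v
(O(-9) - 14)/D = (2*(-9) - 14)/12 = (-18 - 14)/12 = (1/12)*(-32) = -8/3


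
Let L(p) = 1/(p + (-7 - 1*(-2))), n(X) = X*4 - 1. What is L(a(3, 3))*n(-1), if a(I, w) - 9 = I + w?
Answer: -½ ≈ -0.50000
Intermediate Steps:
a(I, w) = 9 + I + w (a(I, w) = 9 + (I + w) = 9 + I + w)
n(X) = -1 + 4*X (n(X) = 4*X - 1 = -1 + 4*X)
L(p) = 1/(-5 + p) (L(p) = 1/(p + (-7 + 2)) = 1/(p - 5) = 1/(-5 + p))
L(a(3, 3))*n(-1) = (-1 + 4*(-1))/(-5 + (9 + 3 + 3)) = (-1 - 4)/(-5 + 15) = -5/10 = (⅒)*(-5) = -½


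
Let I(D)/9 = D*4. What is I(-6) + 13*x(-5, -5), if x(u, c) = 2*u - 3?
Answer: -385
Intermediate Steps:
I(D) = 36*D (I(D) = 9*(D*4) = 9*(4*D) = 36*D)
x(u, c) = -3 + 2*u
I(-6) + 13*x(-5, -5) = 36*(-6) + 13*(-3 + 2*(-5)) = -216 + 13*(-3 - 10) = -216 + 13*(-13) = -216 - 169 = -385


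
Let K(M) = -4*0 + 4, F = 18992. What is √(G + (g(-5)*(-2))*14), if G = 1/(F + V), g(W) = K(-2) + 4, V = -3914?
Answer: I*√50925507738/15078 ≈ 14.967*I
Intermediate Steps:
K(M) = 4 (K(M) = 0 + 4 = 4)
g(W) = 8 (g(W) = 4 + 4 = 8)
G = 1/15078 (G = 1/(18992 - 3914) = 1/15078 ≈ 6.6322e-5)
√(G + (g(-5)*(-2))*14) = √(1/15078 + (8*(-2))*14) = √(1/15078 - 16*14) = √(1/15078 - 224) = √(-3377471/15078) = I*√50925507738/15078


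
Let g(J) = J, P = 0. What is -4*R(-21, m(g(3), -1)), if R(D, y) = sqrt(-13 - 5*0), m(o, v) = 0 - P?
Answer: -4*I*sqrt(13) ≈ -14.422*I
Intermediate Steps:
m(o, v) = 0 (m(o, v) = 0 - 1*0 = 0 + 0 = 0)
R(D, y) = I*sqrt(13) (R(D, y) = sqrt(-13 + 0) = sqrt(-13) = I*sqrt(13))
-4*R(-21, m(g(3), -1)) = -4*I*sqrt(13)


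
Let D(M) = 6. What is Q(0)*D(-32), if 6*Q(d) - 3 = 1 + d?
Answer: 4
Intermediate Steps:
Q(d) = ⅔ + d/6 (Q(d) = ½ + (1 + d)/6 = ½ + (⅙ + d/6) = ⅔ + d/6)
Q(0)*D(-32) = (⅔ + (⅙)*0)*6 = (⅔ + 0)*6 = (⅔)*6 = 4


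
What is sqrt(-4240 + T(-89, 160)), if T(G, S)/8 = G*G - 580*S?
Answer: 2*I*sqrt(170818) ≈ 826.6*I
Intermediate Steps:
T(G, S) = -4640*S + 8*G**2 (T(G, S) = 8*(G*G - 580*S) = 8*(G**2 - 580*S) = -4640*S + 8*G**2)
sqrt(-4240 + T(-89, 160)) = sqrt(-4240 + (-4640*160 + 8*(-89)**2)) = sqrt(-4240 + (-742400 + 8*7921)) = sqrt(-4240 + (-742400 + 63368)) = sqrt(-4240 - 679032) = sqrt(-683272) = 2*I*sqrt(170818)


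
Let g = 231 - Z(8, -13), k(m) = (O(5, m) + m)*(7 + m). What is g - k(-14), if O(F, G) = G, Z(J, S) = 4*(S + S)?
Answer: 139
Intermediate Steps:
Z(J, S) = 8*S (Z(J, S) = 4*(2*S) = 8*S)
k(m) = 2*m*(7 + m) (k(m) = (m + m)*(7 + m) = (2*m)*(7 + m) = 2*m*(7 + m))
g = 335 (g = 231 - 8*(-13) = 231 - 1*(-104) = 231 + 104 = 335)
g - k(-14) = 335 - 2*(-14)*(7 - 14) = 335 - 2*(-14)*(-7) = 335 - 1*196 = 335 - 196 = 139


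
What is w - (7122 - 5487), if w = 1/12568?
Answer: -20548679/12568 ≈ -1635.0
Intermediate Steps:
w = 1/12568 ≈ 7.9567e-5
w - (7122 - 5487) = 1/12568 - (7122 - 5487) = 1/12568 - 1*1635 = 1/12568 - 1635 = -20548679/12568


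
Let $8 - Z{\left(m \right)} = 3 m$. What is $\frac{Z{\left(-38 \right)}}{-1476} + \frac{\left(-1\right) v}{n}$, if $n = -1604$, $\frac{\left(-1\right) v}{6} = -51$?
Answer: $\frac{15998}{147969} \approx 0.10812$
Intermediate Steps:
$v = 306$ ($v = \left(-6\right) \left(-51\right) = 306$)
$Z{\left(m \right)} = 8 - 3 m$
$\frac{Z{\left(-38 \right)}}{-1476} + \frac{\left(-1\right) v}{n} = \frac{8 - -114}{-1476} + \frac{\left(-1\right) 306}{-1604} = \left(8 + 114\right) \left(- \frac{1}{1476}\right) - - \frac{153}{802} = 122 \left(- \frac{1}{1476}\right) + \frac{153}{802} = - \frac{61}{738} + \frac{153}{802} = \frac{15998}{147969}$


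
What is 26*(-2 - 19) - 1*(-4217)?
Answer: 3671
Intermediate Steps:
26*(-2 - 19) - 1*(-4217) = 26*(-21) + 4217 = -546 + 4217 = 3671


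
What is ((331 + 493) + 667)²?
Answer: 2223081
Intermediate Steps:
((331 + 493) + 667)² = (824 + 667)² = 1491² = 2223081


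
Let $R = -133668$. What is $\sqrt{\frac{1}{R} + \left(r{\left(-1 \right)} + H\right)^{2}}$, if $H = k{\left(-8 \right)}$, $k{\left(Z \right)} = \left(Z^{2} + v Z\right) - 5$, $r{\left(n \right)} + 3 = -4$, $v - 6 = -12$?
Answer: $\frac{\sqrt{4963092836287}}{22278} \approx 100.0$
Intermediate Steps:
$v = -6$ ($v = 6 - 12 = -6$)
$r{\left(n \right)} = -7$ ($r{\left(n \right)} = -3 - 4 = -7$)
$k{\left(Z \right)} = -5 + Z^{2} - 6 Z$ ($k{\left(Z \right)} = \left(Z^{2} - 6 Z\right) - 5 = -5 + Z^{2} - 6 Z$)
$H = 107$ ($H = -5 + \left(-8\right)^{2} - -48 = -5 + 64 + 48 = 107$)
$\sqrt{\frac{1}{R} + \left(r{\left(-1 \right)} + H\right)^{2}} = \sqrt{\frac{1}{-133668} + \left(-7 + 107\right)^{2}} = \sqrt{- \frac{1}{133668} + 100^{2}} = \sqrt{- \frac{1}{133668} + 10000} = \sqrt{\frac{1336679999}{133668}} = \frac{\sqrt{4963092836287}}{22278}$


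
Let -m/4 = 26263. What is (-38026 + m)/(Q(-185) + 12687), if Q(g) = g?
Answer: -71539/6251 ≈ -11.444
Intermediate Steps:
m = -105052 (m = -4*26263 = -105052)
(-38026 + m)/(Q(-185) + 12687) = (-38026 - 105052)/(-185 + 12687) = -143078/12502 = -143078*1/12502 = -71539/6251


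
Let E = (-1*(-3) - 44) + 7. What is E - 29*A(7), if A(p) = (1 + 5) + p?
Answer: -411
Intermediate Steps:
A(p) = 6 + p
E = -34 (E = (3 - 44) + 7 = -41 + 7 = -34)
E - 29*A(7) = -34 - 29*(6 + 7) = -34 - 29*13 = -34 - 377 = -411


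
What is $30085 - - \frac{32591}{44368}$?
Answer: $\frac{1334843871}{44368} \approx 30086.0$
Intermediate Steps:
$30085 - - \frac{32591}{44368} = 30085 + \frac{32591}{44368} = \frac{1334843871}{44368}$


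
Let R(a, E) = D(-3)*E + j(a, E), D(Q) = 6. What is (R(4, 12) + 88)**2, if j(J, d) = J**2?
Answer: 30976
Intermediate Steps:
R(a, E) = a**2 + 6*E (R(a, E) = 6*E + a**2 = a**2 + 6*E)
(R(4, 12) + 88)**2 = ((4**2 + 6*12) + 88)**2 = ((16 + 72) + 88)**2 = (88 + 88)**2 = 176**2 = 30976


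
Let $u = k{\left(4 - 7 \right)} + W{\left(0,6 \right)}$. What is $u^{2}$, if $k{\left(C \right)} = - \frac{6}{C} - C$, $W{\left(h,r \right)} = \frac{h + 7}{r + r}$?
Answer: $\frac{4489}{144} \approx 31.174$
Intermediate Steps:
$W{\left(h,r \right)} = \frac{7 + h}{2 r}$
$k{\left(C \right)} = - C - \frac{6}{C}$
$u = \frac{67}{12}$ ($u = \left(- (4 - 7) - \frac{6}{4 - 7}\right) + \frac{7 + 0}{2 \cdot 6} = \left(- (4 - 7) - \frac{6}{4 - 7}\right) + \frac{1}{2} \cdot \frac{1}{6} \cdot 7 = \left(\left(-1\right) \left(-3\right) - \frac{6}{-3}\right) + \frac{7}{12} = \left(3 - -2\right) + \frac{7}{12} = \left(3 + 2\right) + \frac{7}{12} = 5 + \frac{7}{12} = \frac{67}{12} \approx 5.5833$)
$u^{2} = \left(\frac{67}{12}\right)^{2} = \frac{4489}{144}$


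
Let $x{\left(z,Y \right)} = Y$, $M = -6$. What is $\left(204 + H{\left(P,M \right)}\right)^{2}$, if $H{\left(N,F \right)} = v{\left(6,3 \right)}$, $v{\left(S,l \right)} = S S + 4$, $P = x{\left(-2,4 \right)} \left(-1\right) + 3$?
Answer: $59536$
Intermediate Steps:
$P = -1$ ($P = 4 \left(-1\right) + 3 = -4 + 3 = -1$)
$v{\left(S,l \right)} = 4 + S^{2}$ ($v{\left(S,l \right)} = S^{2} + 4 = 4 + S^{2}$)
$H{\left(N,F \right)} = 40$ ($H{\left(N,F \right)} = 4 + 6^{2} = 4 + 36 = 40$)
$\left(204 + H{\left(P,M \right)}\right)^{2} = \left(204 + 40\right)^{2} = 244^{2} = 59536$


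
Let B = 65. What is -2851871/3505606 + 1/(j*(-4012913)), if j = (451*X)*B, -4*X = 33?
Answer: -851628344292665897/1046847292015037370 ≈ -0.81352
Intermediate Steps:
X = -33/4 (X = -1/4*33 = -33/4 ≈ -8.2500)
j = -967395/4 (j = (451*(-33/4))*65 = -14883/4*65 = -967395/4 ≈ -2.4185e+5)
-2851871/3505606 + 1/(j*(-4012913)) = -2851871/3505606 + 1/(-967395/4*(-4012913)) = -2851871*1/3505606 - 4/967395*(-1/4012913) = -2851871/3505606 + 4/3882071971635 = -851628344292665897/1046847292015037370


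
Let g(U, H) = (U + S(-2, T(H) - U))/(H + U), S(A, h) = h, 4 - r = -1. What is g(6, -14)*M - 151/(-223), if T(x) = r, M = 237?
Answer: -263047/1784 ≈ -147.45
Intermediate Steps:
r = 5 (r = 4 - 1*(-1) = 4 + 1 = 5)
T(x) = 5
g(U, H) = 5/(H + U) (g(U, H) = (U + (5 - U))/(H + U) = 5/(H + U))
g(6, -14)*M - 151/(-223) = (5/(-14 + 6))*237 - 151/(-223) = (5/(-8))*237 - 151*(-1/223) = (5*(-⅛))*237 + 151/223 = -5/8*237 + 151/223 = -1185/8 + 151/223 = -263047/1784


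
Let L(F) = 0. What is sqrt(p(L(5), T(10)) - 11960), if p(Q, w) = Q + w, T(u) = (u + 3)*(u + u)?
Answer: 30*I*sqrt(13) ≈ 108.17*I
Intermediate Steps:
T(u) = 2*u*(3 + u) (T(u) = (3 + u)*(2*u) = 2*u*(3 + u))
sqrt(p(L(5), T(10)) - 11960) = sqrt((0 + 2*10*(3 + 10)) - 11960) = sqrt((0 + 2*10*13) - 11960) = sqrt((0 + 260) - 11960) = sqrt(260 - 11960) = sqrt(-11700) = 30*I*sqrt(13)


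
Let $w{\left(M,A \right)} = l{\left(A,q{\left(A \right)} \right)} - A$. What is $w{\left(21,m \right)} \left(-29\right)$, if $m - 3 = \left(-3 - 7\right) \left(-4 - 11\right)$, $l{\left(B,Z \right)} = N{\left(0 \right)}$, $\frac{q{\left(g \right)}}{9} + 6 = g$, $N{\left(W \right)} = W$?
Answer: $4437$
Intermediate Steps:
$q{\left(g \right)} = -54 + 9 g$
$l{\left(B,Z \right)} = 0$
$m = 153$ ($m = 3 + \left(-3 - 7\right) \left(-4 - 11\right) = 3 - -150 = 3 + 150 = 153$)
$w{\left(M,A \right)} = - A$ ($w{\left(M,A \right)} = 0 - A = - A$)
$w{\left(21,m \right)} \left(-29\right) = \left(-1\right) 153 \left(-29\right) = \left(-153\right) \left(-29\right) = 4437$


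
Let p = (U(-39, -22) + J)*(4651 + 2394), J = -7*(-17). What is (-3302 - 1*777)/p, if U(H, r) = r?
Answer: -4079/683365 ≈ -0.0059690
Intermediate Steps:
J = 119
p = 683365 (p = (-22 + 119)*(4651 + 2394) = 97*7045 = 683365)
(-3302 - 1*777)/p = (-3302 - 1*777)/683365 = (-3302 - 777)*(1/683365) = -4079*1/683365 = -4079/683365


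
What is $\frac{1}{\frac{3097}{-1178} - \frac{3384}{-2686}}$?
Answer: $- \frac{83266}{114005} \approx -0.73037$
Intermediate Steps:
$\frac{1}{\frac{3097}{-1178} - \frac{3384}{-2686}} = \frac{1}{3097 \left(- \frac{1}{1178}\right) - - \frac{1692}{1343}} = \frac{1}{- \frac{163}{62} + \frac{1692}{1343}} = \frac{1}{- \frac{114005}{83266}} = - \frac{83266}{114005}$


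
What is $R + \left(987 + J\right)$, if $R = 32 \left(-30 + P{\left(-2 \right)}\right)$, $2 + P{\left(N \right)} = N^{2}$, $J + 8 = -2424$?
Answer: $-2341$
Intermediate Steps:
$J = -2432$ ($J = -8 - 2424 = -2432$)
$P{\left(N \right)} = -2 + N^{2}$
$R = -896$ ($R = 32 \left(-30 - \left(2 - \left(-2\right)^{2}\right)\right) = 32 \left(-30 + \left(-2 + 4\right)\right) = 32 \left(-30 + 2\right) = 32 \left(-28\right) = -896$)
$R + \left(987 + J\right) = -896 + \left(987 - 2432\right) = -896 - 1445 = -2341$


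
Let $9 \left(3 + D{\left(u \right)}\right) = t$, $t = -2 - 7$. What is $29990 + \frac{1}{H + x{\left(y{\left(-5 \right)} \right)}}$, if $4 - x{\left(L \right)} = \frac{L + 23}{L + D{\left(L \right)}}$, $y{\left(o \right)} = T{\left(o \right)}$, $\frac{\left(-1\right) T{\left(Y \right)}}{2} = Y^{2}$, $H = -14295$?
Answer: $\frac{857204168}{28583} \approx 29990.0$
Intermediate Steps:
$T{\left(Y \right)} = - 2 Y^{2}$
$y{\left(o \right)} = - 2 o^{2}$
$t = -9$ ($t = -2 - 7 = -9$)
$D{\left(u \right)} = -4$ ($D{\left(u \right)} = -3 + \frac{1}{9} \left(-9\right) = -3 - 1 = -4$)
$x{\left(L \right)} = 4 - \frac{23 + L}{-4 + L}$ ($x{\left(L \right)} = 4 - \frac{L + 23}{L - 4} = 4 - \frac{23 + L}{-4 + L}$)
$29990 + \frac{1}{H + x{\left(y{\left(-5 \right)} \right)}} = 29990 + \frac{1}{-14295 + \frac{3 \left(-13 - 2 \left(-5\right)^{2}\right)}{-4 - 2 \left(-5\right)^{2}}} = 29990 + \frac{1}{-14295 + \frac{3 \left(-13 - 50\right)}{-4 - 50}} = 29990 + \frac{1}{-14295 + 3 \frac{1}{-54} \left(-63\right)} = 29990 + \frac{1}{-14295 + 3 \left(- \frac{1}{54}\right) \left(-63\right)} = 29990 + \frac{1}{-14295 + \frac{7}{2}} = 29990 + \frac{1}{- \frac{28583}{2}} = 29990 - \frac{2}{28583} = \frac{857204168}{28583}$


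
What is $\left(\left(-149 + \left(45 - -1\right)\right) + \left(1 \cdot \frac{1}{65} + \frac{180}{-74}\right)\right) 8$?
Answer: $- \frac{2028224}{2405} \approx -843.34$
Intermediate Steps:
$\left(\left(-149 + \left(45 - -1\right)\right) + \left(1 \cdot \frac{1}{65} + \frac{180}{-74}\right)\right) 8 = \left(\left(-149 + \left(45 + 1\right)\right) + \left(1 \cdot \frac{1}{65} + 180 \left(- \frac{1}{74}\right)\right)\right) 8 = \left(\left(-149 + 46\right) + \left(\frac{1}{65} - \frac{90}{37}\right)\right) 8 = \left(-103 - \frac{5813}{2405}\right) 8 = \left(- \frac{253528}{2405}\right) 8 = - \frac{2028224}{2405}$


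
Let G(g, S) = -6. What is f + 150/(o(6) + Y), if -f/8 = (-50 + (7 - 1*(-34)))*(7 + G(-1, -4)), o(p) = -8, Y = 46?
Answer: 1443/19 ≈ 75.947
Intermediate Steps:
f = 72 (f = -8*(-50 + (7 - 1*(-34)))*(7 - 6) = -8*(-50 + (7 + 34)) = -8*(-50 + 41) = -(-72) = -8*(-9) = 72)
f + 150/(o(6) + Y) = 72 + 150/(-8 + 46) = 72 + 150/38 = 72 + (1/38)*150 = 72 + 75/19 = 1443/19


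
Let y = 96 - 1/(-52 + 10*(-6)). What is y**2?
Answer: 115627009/12544 ≈ 9217.7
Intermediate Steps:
y = 10753/112 (y = 96 - 1/(-52 - 60) = 96 - 1/(-112) = 96 - 1*(-1/112) = 96 + 1/112 = 10753/112 ≈ 96.009)
y**2 = (10753/112)**2 = 115627009/12544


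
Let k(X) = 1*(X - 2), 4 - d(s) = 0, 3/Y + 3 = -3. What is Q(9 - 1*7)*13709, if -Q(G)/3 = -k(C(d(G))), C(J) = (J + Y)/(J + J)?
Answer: -1028175/16 ≈ -64261.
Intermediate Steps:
Y = -1/2 (Y = 3/(-3 - 3) = 3/(-6) = 3*(-1/6) = -1/2 ≈ -0.50000)
d(s) = 4 (d(s) = 4 - 1*0 = 4 + 0 = 4)
C(J) = (-1/2 + J)/(2*J) (C(J) = (J - 1/2)/(J + J) = (-1/2 + J)/((2*J)) = (-1/2 + J)*(1/(2*J)) = (-1/2 + J)/(2*J))
k(X) = -2 + X (k(X) = 1*(-2 + X) = -2 + X)
Q(G) = -75/16 (Q(G) = -(-3)*(-2 + (1/4)*(-1 + 2*4)/4) = -(-3)*(-2 + (1/4)*(1/4)*(-1 + 8)) = -(-3)*(-2 + (1/4)*(1/4)*7) = -(-3)*(-2 + 7/16) = -(-3)*(-25)/16 = -3*25/16 = -75/16)
Q(9 - 1*7)*13709 = -75/16*13709 = -1028175/16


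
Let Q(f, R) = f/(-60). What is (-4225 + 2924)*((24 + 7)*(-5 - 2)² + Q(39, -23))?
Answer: -39507467/20 ≈ -1.9754e+6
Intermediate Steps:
Q(f, R) = -f/60 (Q(f, R) = f*(-1/60) = -f/60)
(-4225 + 2924)*((24 + 7)*(-5 - 2)² + Q(39, -23)) = (-4225 + 2924)*((24 + 7)*(-5 - 2)² - 1/60*39) = -1301*(31*(-7)² - 13/20) = -1301*(31*49 - 13/20) = -1301*(1519 - 13/20) = -1301*30367/20 = -39507467/20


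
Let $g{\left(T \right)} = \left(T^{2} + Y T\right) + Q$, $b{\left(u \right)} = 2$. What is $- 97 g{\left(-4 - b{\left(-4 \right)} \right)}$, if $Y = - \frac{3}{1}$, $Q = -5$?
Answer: $-4753$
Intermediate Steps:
$Y = -3$ ($Y = \left(-3\right) 1 = -3$)
$g{\left(T \right)} = -5 + T^{2} - 3 T$ ($g{\left(T \right)} = \left(T^{2} - 3 T\right) - 5 = -5 + T^{2} - 3 T$)
$- 97 g{\left(-4 - b{\left(-4 \right)} \right)} = - 97 \left(-5 + \left(-4 - 2\right)^{2} - 3 \left(-4 - 2\right)\right) = - 97 \left(-5 + \left(-6\right)^{2} - -18\right) = - 97 \left(-5 + 36 + 18\right) = \left(-97\right) 49 = -4753$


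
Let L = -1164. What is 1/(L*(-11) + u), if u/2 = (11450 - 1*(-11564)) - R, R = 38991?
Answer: -1/19150 ≈ -5.2219e-5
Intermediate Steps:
u = -31954 (u = 2*((11450 - 1*(-11564)) - 1*38991) = 2*((11450 + 11564) - 38991) = 2*(23014 - 38991) = 2*(-15977) = -31954)
1/(L*(-11) + u) = 1/(-1164*(-11) - 31954) = 1/(12804 - 31954) = 1/(-19150) = -1/19150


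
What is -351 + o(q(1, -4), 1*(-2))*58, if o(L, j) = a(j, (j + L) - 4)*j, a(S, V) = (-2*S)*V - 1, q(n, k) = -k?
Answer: 693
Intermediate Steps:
a(S, V) = -1 - 2*S*V (a(S, V) = -2*S*V - 1 = -1 - 2*S*V)
o(L, j) = j*(-1 - 2*j*(-4 + L + j)) (o(L, j) = (-1 - 2*j*((j + L) - 4))*j = (-1 - 2*j*((L + j) - 4))*j = (-1 - 2*j*(-4 + L + j))*j = j*(-1 - 2*j*(-4 + L + j)))
-351 + o(q(1, -4), 1*(-2))*58 = -351 - 1*(-2)*(1 + 2*(1*(-2))*(-4 - 1*(-4) + 1*(-2)))*58 = -351 - 1*(-2)*(1 + 2*(-2)*(-4 + 4 - 2))*58 = -351 - 1*(-2)*(1 + 2*(-2)*(-2))*58 = -351 - 1*(-2)*(1 + 8)*58 = -351 - 1*(-2)*9*58 = -351 + 18*58 = -351 + 1044 = 693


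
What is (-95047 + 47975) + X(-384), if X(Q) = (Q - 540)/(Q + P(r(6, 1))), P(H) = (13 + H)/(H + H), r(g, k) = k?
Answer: -17745220/377 ≈ -47070.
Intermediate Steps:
P(H) = (13 + H)/(2*H) (P(H) = (13 + H)/((2*H)) = (13 + H)*(1/(2*H)) = (13 + H)/(2*H))
X(Q) = (-540 + Q)/(7 + Q) (X(Q) = (Q - 540)/(Q + (½)*(13 + 1)/1) = (-540 + Q)/(Q + (½)*1*14) = (-540 + Q)/(Q + 7) = (-540 + Q)/(7 + Q))
(-95047 + 47975) + X(-384) = (-95047 + 47975) + (-540 - 384)/(7 - 384) = -47072 - 924/(-377) = -47072 - 1/377*(-924) = -47072 + 924/377 = -17745220/377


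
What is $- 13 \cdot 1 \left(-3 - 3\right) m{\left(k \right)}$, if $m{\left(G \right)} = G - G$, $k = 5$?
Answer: $0$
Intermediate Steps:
$m{\left(G \right)} = 0$
$- 13 \cdot 1 \left(-3 - 3\right) m{\left(k \right)} = - 13 \cdot 1 \left(-3 - 3\right) 0 = - 13 \cdot 1 \left(-6\right) 0 = \left(-13\right) \left(-6\right) 0 = 78 \cdot 0 = 0$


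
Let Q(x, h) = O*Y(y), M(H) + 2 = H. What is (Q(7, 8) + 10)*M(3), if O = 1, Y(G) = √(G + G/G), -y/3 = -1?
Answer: 12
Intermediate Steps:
y = 3 (y = -3*(-1) = 3)
M(H) = -2 + H
Y(G) = √(1 + G) (Y(G) = √(G + 1) = √(1 + G))
Q(x, h) = 2 (Q(x, h) = 1*√(1 + 3) = 1*√4 = 1*2 = 2)
(Q(7, 8) + 10)*M(3) = (2 + 10)*(-2 + 3) = 12*1 = 12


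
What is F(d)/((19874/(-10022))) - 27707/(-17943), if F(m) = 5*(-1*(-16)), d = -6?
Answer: -6917665381/178299591 ≈ -38.798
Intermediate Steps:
F(m) = 80 (F(m) = 5*16 = 80)
F(d)/((19874/(-10022))) - 27707/(-17943) = 80/((19874/(-10022))) - 27707/(-17943) = 80/((19874*(-1/10022))) - 27707*(-1/17943) = 80/(-9937/5011) + 27707/17943 = 80*(-5011/9937) + 27707/17943 = -400880/9937 + 27707/17943 = -6917665381/178299591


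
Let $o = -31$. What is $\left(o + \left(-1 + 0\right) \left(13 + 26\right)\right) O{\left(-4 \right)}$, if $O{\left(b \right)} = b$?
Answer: $280$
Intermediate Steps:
$\left(o + \left(-1 + 0\right) \left(13 + 26\right)\right) O{\left(-4 \right)} = \left(-31 + \left(-1 + 0\right) \left(13 + 26\right)\right) \left(-4\right) = \left(-31 - 39\right) \left(-4\right) = \left(-70\right) \left(-4\right) = 280$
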